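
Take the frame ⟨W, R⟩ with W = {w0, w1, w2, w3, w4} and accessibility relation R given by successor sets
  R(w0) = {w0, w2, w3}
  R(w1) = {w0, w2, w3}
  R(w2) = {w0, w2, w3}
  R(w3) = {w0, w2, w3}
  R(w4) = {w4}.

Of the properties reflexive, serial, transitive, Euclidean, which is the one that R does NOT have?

Reflexive: no — w1 is not related to itself.
Serial: yes — every world has a successor (e.g. w0 R w0).
Transitive: yes — every two-step R-path is closed by a direct edge.
Euclidean: yes — any two successors of a common world are R-related.
Only reflexive fails.

reflexive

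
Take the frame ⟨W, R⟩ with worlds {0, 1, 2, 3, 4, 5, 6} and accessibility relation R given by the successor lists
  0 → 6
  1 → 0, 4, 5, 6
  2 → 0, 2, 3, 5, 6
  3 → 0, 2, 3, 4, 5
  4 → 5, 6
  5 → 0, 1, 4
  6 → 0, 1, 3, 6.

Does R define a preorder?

No

Reflexive: no — 0 is not related to itself.
Transitive: no — 0 R 6 and 6 R 1, but not 0 R 1.
So R is not a preorder.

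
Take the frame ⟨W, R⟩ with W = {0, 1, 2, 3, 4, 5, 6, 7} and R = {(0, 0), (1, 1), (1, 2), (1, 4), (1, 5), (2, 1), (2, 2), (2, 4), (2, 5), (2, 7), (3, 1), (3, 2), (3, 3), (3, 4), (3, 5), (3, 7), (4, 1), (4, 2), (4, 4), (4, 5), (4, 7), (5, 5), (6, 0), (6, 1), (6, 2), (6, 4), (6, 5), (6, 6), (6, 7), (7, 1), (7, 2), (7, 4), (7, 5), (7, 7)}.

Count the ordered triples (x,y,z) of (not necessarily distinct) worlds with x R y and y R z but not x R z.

Enumerating: (1,2,7), (1,4,7).

2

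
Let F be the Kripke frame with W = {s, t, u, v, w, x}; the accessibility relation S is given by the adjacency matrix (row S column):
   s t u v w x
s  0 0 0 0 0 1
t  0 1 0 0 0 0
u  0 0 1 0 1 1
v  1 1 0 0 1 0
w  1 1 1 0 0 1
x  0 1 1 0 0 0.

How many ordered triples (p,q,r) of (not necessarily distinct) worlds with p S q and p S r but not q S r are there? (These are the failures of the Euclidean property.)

22

Enumerating: (s,x,x), (u,w,w), (u,x,w), (u,x,x), (v,s,s), (v,s,t), (v,s,w), (v,t,s), (v,t,w), (v,w,w), (w,s,s), (w,s,t), … and 10 more.
Total: 22.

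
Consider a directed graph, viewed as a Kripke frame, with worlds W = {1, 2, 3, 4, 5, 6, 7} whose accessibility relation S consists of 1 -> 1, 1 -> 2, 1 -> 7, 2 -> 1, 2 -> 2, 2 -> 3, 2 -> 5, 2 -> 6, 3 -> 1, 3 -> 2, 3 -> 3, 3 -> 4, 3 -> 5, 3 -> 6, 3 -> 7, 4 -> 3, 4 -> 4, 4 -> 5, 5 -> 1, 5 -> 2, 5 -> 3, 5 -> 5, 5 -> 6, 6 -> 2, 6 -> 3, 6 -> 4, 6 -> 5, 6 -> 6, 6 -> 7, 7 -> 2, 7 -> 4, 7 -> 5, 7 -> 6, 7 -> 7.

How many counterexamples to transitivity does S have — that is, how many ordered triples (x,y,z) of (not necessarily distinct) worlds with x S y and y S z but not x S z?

Enumerating: (1,2,3), (1,2,5), (1,2,6), (1,7,4), (1,7,5), (1,7,6), (2,1,7), (2,3,4), (2,3,7), (2,6,4), (2,6,7), (4,3,1), … and 20 more.
Total: 32.

32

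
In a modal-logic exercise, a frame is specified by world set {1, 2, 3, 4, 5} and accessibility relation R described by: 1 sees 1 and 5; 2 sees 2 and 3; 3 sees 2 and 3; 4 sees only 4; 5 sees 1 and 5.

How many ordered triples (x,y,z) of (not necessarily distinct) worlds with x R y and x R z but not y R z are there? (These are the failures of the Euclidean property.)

0

R is Euclidean; there are no such tuples.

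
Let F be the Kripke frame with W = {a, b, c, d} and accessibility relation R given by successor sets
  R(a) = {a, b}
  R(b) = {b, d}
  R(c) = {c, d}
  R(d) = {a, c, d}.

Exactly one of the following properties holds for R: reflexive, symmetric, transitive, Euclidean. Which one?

reflexive

Reflexive: yes — every world is R-related to itself.
Symmetric: no — a R b but not b R a.
Transitive: no — a R b and b R d, but not a R d.
Euclidean: no — d R a and d R c, but not a R c.
Only reflexive holds.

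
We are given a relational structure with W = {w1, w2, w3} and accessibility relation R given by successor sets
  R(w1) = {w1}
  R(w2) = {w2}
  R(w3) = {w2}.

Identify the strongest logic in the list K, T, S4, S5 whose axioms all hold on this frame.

Reflexive (axiom T): no — w3 is not related to itself.
Transitive (axiom 4): yes — every two-step R-path is closed by a direct edge.
Euclidean (axiom 5): yes — any two successors of a common world are R-related.
So F validates K; T would additionally require R to be reflexive. The strongest is K.

K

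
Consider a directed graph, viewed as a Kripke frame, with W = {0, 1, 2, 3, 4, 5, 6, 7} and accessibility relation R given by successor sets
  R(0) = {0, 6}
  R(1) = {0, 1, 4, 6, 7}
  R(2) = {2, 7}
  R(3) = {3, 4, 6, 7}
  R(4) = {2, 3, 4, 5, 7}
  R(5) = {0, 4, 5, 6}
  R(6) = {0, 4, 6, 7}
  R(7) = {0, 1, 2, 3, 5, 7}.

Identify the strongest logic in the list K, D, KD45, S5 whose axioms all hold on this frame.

D

Serial (axiom D): yes — every world has a successor (e.g. 0 R 0).
Euclidean (axiom 5): no — 1 R 0 and 1 R 4, but not 0 R 4.
Transitive (axiom 4): no — 0 R 6 and 6 R 4, but not 0 R 4.
Reflexive (axiom T): yes — every world is R-related to itself.
So F validates K, D; KD45 would additionally require R to be Euclidean and transitive. The strongest is D.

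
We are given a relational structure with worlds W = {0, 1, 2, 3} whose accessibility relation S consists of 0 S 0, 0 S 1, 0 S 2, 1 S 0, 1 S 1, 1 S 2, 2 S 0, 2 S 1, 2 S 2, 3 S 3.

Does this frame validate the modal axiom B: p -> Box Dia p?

The schema B characterises exactly the symmetric frames.
Symmetric: yes — every pair in S has its reverse in S.

Yes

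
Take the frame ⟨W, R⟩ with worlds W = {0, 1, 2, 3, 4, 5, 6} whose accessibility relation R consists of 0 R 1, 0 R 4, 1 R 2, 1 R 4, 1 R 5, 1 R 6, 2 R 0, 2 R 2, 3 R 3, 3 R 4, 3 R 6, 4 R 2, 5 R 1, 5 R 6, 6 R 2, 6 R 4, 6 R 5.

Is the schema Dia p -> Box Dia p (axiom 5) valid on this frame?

By correspondence theory, 5 is valid on a frame iff R is Euclidean.
Euclidean: no — 0 R 4 and 0 R 1, but not 4 R 1.

No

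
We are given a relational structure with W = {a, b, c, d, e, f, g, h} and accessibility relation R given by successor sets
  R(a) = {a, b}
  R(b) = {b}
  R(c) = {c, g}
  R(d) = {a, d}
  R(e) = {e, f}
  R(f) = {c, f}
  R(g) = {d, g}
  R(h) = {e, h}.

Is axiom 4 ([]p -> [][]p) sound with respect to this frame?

No

Axiom 4 corresponds to the accessibility relation being transitive.
Transitive: no — c R g and g R d, but not c R d.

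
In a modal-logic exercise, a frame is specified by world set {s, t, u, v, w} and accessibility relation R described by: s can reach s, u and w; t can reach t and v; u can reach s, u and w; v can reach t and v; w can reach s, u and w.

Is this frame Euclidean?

Yes

Euclidean: yes — any two successors of a common world are R-related.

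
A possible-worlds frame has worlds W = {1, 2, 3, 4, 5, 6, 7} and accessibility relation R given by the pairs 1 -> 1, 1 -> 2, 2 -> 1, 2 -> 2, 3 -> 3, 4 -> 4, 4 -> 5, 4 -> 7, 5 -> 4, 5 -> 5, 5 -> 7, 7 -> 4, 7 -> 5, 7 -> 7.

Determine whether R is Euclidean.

Euclidean: yes — any two successors of a common world are R-related.

Yes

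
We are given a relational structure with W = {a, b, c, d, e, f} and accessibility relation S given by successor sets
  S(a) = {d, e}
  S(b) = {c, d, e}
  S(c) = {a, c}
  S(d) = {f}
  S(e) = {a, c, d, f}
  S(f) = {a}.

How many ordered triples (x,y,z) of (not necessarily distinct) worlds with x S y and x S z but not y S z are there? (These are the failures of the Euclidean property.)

24

Enumerating: (a,d,d), (a,d,e), (a,e,e), (b,c,d), (b,c,e), (b,d,c), (b,d,d), (b,d,e), (b,e,e), (c,a,a), (c,a,c), (d,f,f), … and 12 more.
Total: 24.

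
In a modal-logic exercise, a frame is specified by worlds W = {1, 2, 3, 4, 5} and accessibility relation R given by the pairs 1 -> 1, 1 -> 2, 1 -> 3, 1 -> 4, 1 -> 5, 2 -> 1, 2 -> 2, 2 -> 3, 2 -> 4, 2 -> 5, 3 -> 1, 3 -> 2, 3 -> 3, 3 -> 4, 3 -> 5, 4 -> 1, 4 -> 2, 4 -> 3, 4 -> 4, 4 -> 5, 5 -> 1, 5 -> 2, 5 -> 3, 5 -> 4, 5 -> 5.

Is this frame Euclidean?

Euclidean: yes — any two successors of a common world are R-related.

Yes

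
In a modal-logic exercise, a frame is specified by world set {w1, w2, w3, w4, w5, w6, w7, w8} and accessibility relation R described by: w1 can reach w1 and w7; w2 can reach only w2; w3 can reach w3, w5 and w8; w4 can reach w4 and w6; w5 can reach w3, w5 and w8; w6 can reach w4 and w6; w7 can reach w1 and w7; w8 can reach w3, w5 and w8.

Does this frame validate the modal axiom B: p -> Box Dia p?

Axiom B corresponds to the accessibility relation being symmetric.
Symmetric: yes — every pair in R has its reverse in R.

Yes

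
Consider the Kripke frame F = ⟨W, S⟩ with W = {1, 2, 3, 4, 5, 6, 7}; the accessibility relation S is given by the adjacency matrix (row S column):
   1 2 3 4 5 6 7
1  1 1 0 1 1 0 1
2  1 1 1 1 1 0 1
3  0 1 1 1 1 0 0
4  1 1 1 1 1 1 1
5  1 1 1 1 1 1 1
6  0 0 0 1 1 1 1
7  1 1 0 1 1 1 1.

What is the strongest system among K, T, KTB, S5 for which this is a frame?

Reflexive (axiom T): yes — every world is S-related to itself.
Symmetric (axiom B): yes — every pair in S has its reverse in S.
Euclidean (axiom 5): no — 2 S 1 and 2 S 3, but not 1 S 3.
So F validates K, T, KTB; S5 would additionally require S to be Euclidean. The strongest is KTB.

KTB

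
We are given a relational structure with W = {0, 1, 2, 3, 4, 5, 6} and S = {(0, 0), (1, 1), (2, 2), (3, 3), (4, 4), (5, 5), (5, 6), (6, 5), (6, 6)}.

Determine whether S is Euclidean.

Yes

Euclidean: yes — any two successors of a common world are S-related.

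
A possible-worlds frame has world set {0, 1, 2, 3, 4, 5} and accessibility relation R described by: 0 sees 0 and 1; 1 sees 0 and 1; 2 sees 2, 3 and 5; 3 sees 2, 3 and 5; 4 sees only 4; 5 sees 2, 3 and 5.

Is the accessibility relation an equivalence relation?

Reflexive: yes — every world is R-related to itself.
Symmetric: yes — every pair in R has its reverse in R.
Transitive: yes — every two-step R-path is closed by a direct edge.
So R is an equivalence relation.

Yes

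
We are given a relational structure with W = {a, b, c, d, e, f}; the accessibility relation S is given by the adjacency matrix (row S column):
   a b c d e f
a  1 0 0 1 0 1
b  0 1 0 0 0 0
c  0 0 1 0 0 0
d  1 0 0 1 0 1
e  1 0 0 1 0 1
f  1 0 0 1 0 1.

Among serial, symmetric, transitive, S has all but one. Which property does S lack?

Serial: yes — every world has a successor (e.g. a S a).
Symmetric: no — e S a but not a S e.
Transitive: yes — every two-step S-path is closed by a direct edge.
Only symmetric fails.

symmetric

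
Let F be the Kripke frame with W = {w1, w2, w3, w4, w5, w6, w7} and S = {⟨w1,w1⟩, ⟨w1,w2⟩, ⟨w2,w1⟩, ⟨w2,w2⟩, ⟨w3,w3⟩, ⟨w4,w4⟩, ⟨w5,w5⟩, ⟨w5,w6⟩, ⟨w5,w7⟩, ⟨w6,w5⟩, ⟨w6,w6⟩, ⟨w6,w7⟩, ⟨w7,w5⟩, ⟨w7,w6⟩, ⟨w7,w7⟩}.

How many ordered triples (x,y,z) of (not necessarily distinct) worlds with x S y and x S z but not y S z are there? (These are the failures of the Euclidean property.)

0

S is Euclidean; there are no such tuples.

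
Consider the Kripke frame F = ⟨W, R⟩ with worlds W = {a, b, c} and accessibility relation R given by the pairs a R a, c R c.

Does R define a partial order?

No

Reflexive: no — b is not related to itself.
Transitive: yes — every two-step R-path is closed by a direct edge.
Antisymmetric: yes — no distinct pair is related both ways.
So R is not a partial order.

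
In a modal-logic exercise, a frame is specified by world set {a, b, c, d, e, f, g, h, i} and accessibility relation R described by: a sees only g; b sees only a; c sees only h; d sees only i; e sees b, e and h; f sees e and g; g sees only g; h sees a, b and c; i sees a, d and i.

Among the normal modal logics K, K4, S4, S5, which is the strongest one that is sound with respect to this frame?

K

Transitive (axiom 4): no — b R a and a R g, but not b R g.
Reflexive (axiom T): no — a is not related to itself.
Euclidean (axiom 5): no — e R b and e R h, but not b R h.
So F validates K; K4 would additionally require R to be transitive. The strongest is K.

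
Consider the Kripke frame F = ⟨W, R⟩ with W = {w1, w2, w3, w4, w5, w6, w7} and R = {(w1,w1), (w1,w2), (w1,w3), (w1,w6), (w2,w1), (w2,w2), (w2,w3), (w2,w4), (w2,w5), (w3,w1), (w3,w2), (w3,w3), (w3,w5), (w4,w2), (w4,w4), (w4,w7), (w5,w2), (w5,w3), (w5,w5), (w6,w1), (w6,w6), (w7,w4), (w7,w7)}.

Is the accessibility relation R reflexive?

Yes

Reflexive: yes — every world is R-related to itself.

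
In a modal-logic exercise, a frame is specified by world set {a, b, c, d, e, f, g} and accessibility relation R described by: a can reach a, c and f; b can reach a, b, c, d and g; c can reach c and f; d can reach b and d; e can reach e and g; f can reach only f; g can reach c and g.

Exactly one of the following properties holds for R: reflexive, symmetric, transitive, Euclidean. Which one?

Reflexive: yes — every world is R-related to itself.
Symmetric: no — a R c but not c R a.
Transitive: no — b R a and a R f, but not b R f.
Euclidean: no — a R f and a R c, but not f R c.
Only reflexive holds.

reflexive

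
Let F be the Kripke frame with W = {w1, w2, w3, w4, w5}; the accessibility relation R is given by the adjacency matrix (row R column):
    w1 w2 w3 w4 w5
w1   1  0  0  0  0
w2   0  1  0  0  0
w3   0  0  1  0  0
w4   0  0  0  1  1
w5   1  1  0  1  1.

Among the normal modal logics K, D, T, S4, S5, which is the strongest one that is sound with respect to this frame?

T

Serial (axiom D): yes — every world has a successor (e.g. w1 R w1).
Reflexive (axiom T): yes — every world is R-related to itself.
Transitive (axiom 4): no — w4 R w5 and w5 R w1, but not w4 R w1.
Euclidean (axiom 5): no — w5 R w1 and w5 R w2, but not w1 R w2.
So F validates K, D, T; S4 would additionally require R to be transitive. The strongest is T.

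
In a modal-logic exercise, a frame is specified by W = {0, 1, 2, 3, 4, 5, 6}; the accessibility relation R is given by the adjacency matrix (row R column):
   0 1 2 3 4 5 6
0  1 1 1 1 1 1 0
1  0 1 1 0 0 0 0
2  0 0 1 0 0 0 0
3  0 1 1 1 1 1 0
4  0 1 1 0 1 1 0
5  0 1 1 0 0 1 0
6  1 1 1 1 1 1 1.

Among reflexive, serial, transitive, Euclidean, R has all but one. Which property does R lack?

Euclidean

Reflexive: yes — every world is R-related to itself.
Serial: yes — every world has a successor (e.g. 0 R 0).
Transitive: yes — every two-step R-path is closed by a direct edge.
Euclidean: no — 0 R 1 and 0 R 3, but not 1 R 3.
Only Euclidean fails.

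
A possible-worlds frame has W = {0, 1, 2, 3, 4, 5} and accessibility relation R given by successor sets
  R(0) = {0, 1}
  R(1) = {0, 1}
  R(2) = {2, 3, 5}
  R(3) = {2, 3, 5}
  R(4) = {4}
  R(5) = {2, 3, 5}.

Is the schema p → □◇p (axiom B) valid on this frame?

By correspondence theory, B is valid on a frame iff R is symmetric.
Symmetric: yes — every pair in R has its reverse in R.

Yes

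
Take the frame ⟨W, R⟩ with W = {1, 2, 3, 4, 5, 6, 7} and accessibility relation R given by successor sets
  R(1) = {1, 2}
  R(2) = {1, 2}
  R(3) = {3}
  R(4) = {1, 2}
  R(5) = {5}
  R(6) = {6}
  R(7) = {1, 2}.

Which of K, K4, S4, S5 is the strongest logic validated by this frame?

Transitive (axiom 4): yes — every two-step R-path is closed by a direct edge.
Reflexive (axiom T): no — 4 is not related to itself.
Euclidean (axiom 5): yes — any two successors of a common world are R-related.
So F validates K, K4; S4 would additionally require R to be reflexive. The strongest is K4.

K4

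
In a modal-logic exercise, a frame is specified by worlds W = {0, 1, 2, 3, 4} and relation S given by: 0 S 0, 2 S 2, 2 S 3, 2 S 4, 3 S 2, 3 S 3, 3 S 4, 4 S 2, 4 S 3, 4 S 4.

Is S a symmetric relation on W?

Yes

Symmetric: yes — every pair in S has its reverse in S.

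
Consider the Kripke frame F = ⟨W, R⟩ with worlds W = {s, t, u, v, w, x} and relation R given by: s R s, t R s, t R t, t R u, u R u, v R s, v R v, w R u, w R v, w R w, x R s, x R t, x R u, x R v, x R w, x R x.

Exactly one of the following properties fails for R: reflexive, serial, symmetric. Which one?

Reflexive: yes — every world is R-related to itself.
Serial: yes — every world has a successor (e.g. s R s).
Symmetric: no — t R s but not s R t.
Only symmetric fails.

symmetric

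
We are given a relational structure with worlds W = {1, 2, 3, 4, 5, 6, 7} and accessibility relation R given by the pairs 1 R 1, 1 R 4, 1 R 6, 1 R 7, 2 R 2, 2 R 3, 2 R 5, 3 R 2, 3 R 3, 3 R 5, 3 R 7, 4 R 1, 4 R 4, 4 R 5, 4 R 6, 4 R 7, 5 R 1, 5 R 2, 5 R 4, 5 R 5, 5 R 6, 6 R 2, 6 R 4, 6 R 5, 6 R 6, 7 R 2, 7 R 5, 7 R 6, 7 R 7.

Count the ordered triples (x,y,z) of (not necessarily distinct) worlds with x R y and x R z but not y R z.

29

Enumerating: (1,6,1), (1,6,7), (1,7,1), (1,7,4), (2,5,3), (3,2,7), (3,5,3), (3,5,7), (3,7,3), (4,1,5), (4,5,7), (4,6,1), … and 17 more.
Total: 29.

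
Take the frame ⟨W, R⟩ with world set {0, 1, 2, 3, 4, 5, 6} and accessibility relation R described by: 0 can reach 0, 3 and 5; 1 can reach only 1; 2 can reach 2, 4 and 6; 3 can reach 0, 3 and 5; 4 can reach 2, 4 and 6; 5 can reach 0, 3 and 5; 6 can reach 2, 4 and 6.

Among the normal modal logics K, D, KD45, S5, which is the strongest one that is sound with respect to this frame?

Serial (axiom D): yes — every world has a successor (e.g. 0 R 0).
Euclidean (axiom 5): yes — any two successors of a common world are R-related.
Transitive (axiom 4): yes — every two-step R-path is closed by a direct edge.
Reflexive (axiom T): yes — every world is R-related to itself.
So F validates K, D, KD45, S5. The strongest is S5.

S5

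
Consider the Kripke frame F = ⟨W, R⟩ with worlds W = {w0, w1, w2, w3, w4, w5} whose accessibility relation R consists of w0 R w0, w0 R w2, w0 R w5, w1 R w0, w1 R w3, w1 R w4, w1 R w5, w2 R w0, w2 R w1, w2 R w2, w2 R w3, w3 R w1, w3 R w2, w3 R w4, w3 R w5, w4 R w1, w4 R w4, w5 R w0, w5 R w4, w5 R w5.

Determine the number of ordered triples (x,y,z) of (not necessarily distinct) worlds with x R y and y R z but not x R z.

22

Enumerating: (w0,w2,w1), (w0,w2,w3), (w0,w5,w4), (w1,w0,w2), (w1,w3,w1), (w1,w3,w2), (w1,w4,w1), (w2,w0,w5), (w2,w1,w4), (w2,w1,w5), (w2,w3,w4), (w2,w3,w5), … and 10 more.
Total: 22.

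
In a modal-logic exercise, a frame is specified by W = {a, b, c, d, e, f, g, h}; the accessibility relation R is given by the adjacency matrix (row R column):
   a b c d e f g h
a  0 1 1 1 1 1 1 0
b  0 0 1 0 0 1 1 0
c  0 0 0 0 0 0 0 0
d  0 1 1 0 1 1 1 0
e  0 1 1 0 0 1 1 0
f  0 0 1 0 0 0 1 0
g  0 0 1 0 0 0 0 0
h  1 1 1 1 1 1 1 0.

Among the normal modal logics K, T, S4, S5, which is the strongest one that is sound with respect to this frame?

Reflexive (axiom T): no — a is not related to itself.
Transitive (axiom 4): yes — every two-step R-path is closed by a direct edge.
Euclidean (axiom 5): no — a R b and a R d, but not b R d.
So F validates K; T would additionally require R to be reflexive. The strongest is K.

K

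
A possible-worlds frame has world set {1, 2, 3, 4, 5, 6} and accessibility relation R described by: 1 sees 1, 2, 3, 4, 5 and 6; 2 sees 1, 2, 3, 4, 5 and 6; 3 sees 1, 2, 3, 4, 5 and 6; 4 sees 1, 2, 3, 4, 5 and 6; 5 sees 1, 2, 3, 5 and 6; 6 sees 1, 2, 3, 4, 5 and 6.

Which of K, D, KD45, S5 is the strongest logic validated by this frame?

Serial (axiom D): yes — every world has a successor (e.g. 1 R 1).
Euclidean (axiom 5): no — 1 R 5 and 1 R 4, but not 5 R 4.
Transitive (axiom 4): no — 5 R 1 and 1 R 4, but not 5 R 4.
Reflexive (axiom T): yes — every world is R-related to itself.
So F validates K, D; KD45 would additionally require R to be Euclidean and transitive. The strongest is D.

D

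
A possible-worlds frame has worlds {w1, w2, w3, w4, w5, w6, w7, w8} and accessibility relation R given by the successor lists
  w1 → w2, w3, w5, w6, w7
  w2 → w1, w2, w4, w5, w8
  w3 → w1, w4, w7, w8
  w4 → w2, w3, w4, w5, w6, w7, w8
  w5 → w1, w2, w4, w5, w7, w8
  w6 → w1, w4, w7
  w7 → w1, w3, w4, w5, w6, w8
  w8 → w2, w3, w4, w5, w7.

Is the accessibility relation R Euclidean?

Euclidean: no — w1 R w2 and w1 R w3, but not w2 R w3.

No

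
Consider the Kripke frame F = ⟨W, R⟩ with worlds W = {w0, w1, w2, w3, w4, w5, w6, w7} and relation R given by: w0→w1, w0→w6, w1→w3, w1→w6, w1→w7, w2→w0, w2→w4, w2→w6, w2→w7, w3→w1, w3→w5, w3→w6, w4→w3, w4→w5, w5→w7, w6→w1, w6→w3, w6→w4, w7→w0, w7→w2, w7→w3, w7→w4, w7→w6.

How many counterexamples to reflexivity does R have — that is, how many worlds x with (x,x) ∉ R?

Enumerating: w0, w1, w2, w3, w4, w5, w6, w7.

8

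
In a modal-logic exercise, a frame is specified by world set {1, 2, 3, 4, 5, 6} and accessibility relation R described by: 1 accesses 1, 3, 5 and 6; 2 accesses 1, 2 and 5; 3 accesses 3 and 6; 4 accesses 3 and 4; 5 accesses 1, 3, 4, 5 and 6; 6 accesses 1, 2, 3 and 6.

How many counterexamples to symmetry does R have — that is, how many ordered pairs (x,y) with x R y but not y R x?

8

Enumerating: (1,3), (2,1), (2,5), (4,3), (5,3), (5,4), (5,6), (6,2).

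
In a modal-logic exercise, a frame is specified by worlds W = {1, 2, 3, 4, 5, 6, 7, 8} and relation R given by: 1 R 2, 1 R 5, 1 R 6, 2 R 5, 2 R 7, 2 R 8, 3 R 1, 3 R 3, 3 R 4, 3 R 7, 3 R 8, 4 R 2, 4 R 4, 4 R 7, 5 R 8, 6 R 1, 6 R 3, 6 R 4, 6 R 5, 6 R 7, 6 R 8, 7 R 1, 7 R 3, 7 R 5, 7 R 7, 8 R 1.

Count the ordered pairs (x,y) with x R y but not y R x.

19

Enumerating: (1,2), (1,5), (2,5), (2,7), (2,8), (3,1), (3,4), (3,8), (4,2), (4,7), (5,8), (6,3), … and 7 more.
Total: 19.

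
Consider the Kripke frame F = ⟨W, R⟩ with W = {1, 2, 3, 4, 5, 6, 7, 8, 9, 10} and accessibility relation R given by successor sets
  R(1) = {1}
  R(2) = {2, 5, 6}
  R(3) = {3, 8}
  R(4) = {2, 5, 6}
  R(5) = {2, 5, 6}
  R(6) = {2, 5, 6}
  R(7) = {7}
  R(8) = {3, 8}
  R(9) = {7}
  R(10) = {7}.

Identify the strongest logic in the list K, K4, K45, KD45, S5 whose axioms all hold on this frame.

Transitive (axiom 4): yes — every two-step R-path is closed by a direct edge.
Euclidean (axiom 5): yes — any two successors of a common world are R-related.
Serial (axiom D): yes — every world has a successor (e.g. 1 R 1).
Reflexive (axiom T): no — 4 is not related to itself.
So F validates K, K4, K45, KD45; S5 would additionally require R to be reflexive. The strongest is KD45.

KD45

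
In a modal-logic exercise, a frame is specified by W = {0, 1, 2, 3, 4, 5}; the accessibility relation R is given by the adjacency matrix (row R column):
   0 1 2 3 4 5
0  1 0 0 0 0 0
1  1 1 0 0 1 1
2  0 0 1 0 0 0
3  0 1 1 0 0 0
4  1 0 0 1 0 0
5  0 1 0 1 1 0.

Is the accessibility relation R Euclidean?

Euclidean: no — 1 R 0 and 1 R 4, but not 0 R 4.

No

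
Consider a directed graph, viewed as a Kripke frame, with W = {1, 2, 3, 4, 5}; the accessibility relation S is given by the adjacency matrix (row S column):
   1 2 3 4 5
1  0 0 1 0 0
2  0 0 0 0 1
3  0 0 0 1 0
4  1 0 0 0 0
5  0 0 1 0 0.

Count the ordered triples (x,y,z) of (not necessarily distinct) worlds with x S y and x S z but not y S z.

Enumerating: (1,3,3), (2,5,5), (3,4,4), (4,1,1), (5,3,3).

5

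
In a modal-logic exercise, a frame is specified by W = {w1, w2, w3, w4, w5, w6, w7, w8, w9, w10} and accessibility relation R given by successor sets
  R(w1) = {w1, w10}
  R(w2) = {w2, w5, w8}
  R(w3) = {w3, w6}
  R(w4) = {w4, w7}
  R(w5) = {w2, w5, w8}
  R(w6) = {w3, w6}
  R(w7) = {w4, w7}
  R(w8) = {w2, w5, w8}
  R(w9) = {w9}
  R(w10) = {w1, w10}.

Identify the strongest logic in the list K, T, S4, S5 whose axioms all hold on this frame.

S5

Reflexive (axiom T): yes — every world is R-related to itself.
Transitive (axiom 4): yes — every two-step R-path is closed by a direct edge.
Euclidean (axiom 5): yes — any two successors of a common world are R-related.
So F validates K, T, S4, S5. The strongest is S5.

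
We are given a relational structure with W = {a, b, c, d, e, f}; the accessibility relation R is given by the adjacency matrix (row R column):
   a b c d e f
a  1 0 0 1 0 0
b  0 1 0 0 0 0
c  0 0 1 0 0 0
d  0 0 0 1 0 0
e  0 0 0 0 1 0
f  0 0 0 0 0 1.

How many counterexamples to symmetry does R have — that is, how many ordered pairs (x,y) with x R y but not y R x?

Enumerating: (a,d).

1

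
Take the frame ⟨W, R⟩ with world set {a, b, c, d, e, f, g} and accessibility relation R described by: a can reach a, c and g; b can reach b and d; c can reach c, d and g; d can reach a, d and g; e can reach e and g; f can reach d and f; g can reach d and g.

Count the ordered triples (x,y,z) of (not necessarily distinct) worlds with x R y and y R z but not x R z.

10

Enumerating: (a,c,d), (a,g,d), (b,d,a), (b,d,g), (c,d,a), (d,a,c), (e,g,d), (f,d,a), (f,d,g), (g,d,a).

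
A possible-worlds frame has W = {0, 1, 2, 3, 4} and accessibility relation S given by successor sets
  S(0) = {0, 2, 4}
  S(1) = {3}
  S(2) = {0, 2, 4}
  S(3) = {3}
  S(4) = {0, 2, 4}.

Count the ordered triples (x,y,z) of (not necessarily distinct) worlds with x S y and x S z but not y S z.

0

S is Euclidean; there are no such tuples.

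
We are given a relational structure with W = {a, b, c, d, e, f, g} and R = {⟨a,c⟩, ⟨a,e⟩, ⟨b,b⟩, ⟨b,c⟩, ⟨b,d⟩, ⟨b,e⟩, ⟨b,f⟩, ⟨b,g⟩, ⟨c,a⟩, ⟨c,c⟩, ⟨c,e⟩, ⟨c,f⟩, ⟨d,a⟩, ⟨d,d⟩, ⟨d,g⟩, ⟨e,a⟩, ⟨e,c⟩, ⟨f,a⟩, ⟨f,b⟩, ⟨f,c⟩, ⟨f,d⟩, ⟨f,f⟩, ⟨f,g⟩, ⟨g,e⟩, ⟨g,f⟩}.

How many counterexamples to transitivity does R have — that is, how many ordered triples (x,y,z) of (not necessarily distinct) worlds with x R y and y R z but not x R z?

Enumerating: (a,c,a), (a,c,f), (a,e,a), (b,c,a), (b,d,a), (b,e,a), (b,f,a), (c,f,b), (c,f,d), (c,f,g), (d,a,c), (d,a,e), … and 16 more.
Total: 28.

28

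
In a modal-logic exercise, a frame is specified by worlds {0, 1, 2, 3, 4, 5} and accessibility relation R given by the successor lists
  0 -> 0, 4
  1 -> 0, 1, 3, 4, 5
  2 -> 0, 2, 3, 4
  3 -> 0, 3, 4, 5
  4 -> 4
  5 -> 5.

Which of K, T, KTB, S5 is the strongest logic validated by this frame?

Reflexive (axiom T): yes — every world is R-related to itself.
Symmetric (axiom B): no — 0 R 4 but not 4 R 0.
Euclidean (axiom 5): no — 1 R 0 and 1 R 3, but not 0 R 3.
So F validates K, T; KTB would additionally require R to be symmetric. The strongest is T.

T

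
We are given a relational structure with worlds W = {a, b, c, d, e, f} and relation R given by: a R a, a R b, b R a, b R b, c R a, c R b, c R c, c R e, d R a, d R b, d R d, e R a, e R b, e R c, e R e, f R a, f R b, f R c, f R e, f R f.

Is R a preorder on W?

Reflexive: yes — every world is R-related to itself.
Transitive: yes — every two-step R-path is closed by a direct edge.
So R is a preorder.

Yes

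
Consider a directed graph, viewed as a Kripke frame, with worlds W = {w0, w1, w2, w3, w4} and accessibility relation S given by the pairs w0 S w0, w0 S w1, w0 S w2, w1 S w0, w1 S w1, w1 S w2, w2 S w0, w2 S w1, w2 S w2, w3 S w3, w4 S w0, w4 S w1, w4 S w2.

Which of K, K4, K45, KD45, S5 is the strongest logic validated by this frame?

Transitive (axiom 4): yes — every two-step S-path is closed by a direct edge.
Euclidean (axiom 5): yes — any two successors of a common world are S-related.
Serial (axiom D): yes — every world has a successor (e.g. w0 S w0).
Reflexive (axiom T): no — w4 is not related to itself.
So F validates K, K4, K45, KD45; S5 would additionally require S to be reflexive. The strongest is KD45.

KD45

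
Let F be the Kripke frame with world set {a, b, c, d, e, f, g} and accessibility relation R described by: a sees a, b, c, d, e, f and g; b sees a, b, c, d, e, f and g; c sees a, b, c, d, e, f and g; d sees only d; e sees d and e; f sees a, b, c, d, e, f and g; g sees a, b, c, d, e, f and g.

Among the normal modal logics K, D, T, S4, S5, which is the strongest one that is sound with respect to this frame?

Serial (axiom D): yes — every world has a successor (e.g. a R a).
Reflexive (axiom T): yes — every world is R-related to itself.
Transitive (axiom 4): yes — every two-step R-path is closed by a direct edge.
Euclidean (axiom 5): no — a R d and a R b, but not d R b.
So F validates K, D, T, S4; S5 would additionally require R to be Euclidean. The strongest is S4.

S4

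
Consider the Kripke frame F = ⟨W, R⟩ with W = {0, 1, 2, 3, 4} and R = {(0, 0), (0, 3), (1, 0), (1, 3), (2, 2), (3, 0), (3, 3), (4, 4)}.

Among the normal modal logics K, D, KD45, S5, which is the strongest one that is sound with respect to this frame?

Serial (axiom D): yes — every world has a successor (e.g. 0 R 0).
Euclidean (axiom 5): yes — any two successors of a common world are R-related.
Transitive (axiom 4): yes — every two-step R-path is closed by a direct edge.
Reflexive (axiom T): no — 1 is not related to itself.
So F validates K, D, KD45; S5 would additionally require R to be reflexive. The strongest is KD45.

KD45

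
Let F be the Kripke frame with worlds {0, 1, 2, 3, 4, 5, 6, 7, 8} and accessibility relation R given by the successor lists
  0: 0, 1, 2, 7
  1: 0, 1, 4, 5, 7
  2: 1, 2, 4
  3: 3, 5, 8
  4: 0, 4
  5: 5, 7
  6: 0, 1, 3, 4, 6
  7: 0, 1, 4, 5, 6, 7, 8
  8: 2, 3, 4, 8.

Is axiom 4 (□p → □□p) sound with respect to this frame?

The schema 4 characterises exactly the transitive frames.
Transitive: no — 0 R 1 and 1 R 4, but not 0 R 4.

No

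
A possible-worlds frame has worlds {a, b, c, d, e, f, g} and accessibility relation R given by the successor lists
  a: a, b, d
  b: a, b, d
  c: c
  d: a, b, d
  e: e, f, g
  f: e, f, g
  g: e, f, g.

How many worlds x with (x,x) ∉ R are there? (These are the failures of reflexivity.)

0

R is reflexive; there are no such worlds.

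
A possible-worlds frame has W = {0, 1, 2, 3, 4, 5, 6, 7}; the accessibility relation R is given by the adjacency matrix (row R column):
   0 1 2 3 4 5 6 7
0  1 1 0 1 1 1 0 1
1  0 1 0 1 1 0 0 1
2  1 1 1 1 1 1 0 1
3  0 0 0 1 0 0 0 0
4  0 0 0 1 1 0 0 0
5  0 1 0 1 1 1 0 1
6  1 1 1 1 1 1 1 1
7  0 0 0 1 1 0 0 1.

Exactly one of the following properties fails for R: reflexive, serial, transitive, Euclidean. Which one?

Euclidean

Reflexive: yes — every world is R-related to itself.
Serial: yes — every world has a successor (e.g. 0 R 0).
Transitive: yes — every two-step R-path is closed by a direct edge.
Euclidean: no — 0 R 1 and 0 R 5, but not 1 R 5.
Only Euclidean fails.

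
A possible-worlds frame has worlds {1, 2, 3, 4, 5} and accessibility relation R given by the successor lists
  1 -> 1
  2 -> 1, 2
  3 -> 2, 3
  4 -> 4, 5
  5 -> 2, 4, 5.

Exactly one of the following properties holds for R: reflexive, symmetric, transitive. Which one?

Reflexive: yes — every world is R-related to itself.
Symmetric: no — 2 R 1 but not 1 R 2.
Transitive: no — 3 R 2 and 2 R 1, but not 3 R 1.
Only reflexive holds.

reflexive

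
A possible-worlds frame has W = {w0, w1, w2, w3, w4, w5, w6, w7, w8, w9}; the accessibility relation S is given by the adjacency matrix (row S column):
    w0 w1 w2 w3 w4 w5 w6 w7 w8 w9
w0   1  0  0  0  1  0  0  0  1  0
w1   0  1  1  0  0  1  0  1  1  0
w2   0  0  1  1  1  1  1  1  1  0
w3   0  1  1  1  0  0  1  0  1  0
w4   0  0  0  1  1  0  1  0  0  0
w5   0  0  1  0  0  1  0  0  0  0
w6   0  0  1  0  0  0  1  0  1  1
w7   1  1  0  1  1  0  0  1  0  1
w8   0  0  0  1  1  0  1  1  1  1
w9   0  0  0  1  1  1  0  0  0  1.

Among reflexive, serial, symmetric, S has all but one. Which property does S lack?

Reflexive: yes — every world is S-related to itself.
Serial: yes — every world has a successor (e.g. w0 S w0).
Symmetric: no — w0 S w4 but not w4 S w0.
Only symmetric fails.

symmetric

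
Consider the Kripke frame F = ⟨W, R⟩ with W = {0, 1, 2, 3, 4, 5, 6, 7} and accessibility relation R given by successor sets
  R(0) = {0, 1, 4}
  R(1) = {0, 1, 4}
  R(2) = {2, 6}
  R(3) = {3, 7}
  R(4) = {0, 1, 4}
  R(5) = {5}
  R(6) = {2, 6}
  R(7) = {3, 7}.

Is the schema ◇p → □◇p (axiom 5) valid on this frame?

The schema 5 characterises exactly the Euclidean frames.
Euclidean: yes — any two successors of a common world are R-related.

Yes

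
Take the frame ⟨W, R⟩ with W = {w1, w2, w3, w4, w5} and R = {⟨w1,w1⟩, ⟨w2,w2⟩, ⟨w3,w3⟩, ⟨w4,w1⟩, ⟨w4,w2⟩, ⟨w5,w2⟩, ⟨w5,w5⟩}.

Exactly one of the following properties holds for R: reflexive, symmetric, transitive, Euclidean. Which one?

Reflexive: no — w4 is not related to itself.
Symmetric: no — w4 R w1 but not w1 R w4.
Transitive: yes — every two-step R-path is closed by a direct edge.
Euclidean: no — w4 R w1 and w4 R w2, but not w1 R w2.
Only transitive holds.

transitive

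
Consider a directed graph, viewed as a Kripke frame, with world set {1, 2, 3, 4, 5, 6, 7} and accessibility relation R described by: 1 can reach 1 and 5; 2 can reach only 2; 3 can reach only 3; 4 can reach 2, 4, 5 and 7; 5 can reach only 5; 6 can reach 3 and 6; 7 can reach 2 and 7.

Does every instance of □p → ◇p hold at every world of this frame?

Yes

Axiom D corresponds to the accessibility relation being serial.
Serial: yes — every world has a successor (e.g. 1 R 1).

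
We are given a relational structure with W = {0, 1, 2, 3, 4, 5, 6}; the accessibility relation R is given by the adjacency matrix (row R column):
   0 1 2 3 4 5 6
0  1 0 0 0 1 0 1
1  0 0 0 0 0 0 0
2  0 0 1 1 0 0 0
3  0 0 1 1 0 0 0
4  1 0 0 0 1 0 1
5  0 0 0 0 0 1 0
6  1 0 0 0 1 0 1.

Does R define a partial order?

Reflexive: no — 1 is not related to itself.
Transitive: yes — every two-step R-path is closed by a direct edge.
Antisymmetric: no — 0 R 4 and 4 R 0 with 0 ≠ 4.
So R is not a partial order.

No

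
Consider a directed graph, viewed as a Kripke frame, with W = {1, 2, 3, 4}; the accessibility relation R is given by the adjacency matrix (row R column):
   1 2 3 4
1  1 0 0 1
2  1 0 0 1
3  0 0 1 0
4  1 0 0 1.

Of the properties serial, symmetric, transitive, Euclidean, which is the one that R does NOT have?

symmetric

Serial: yes — every world has a successor (e.g. 1 R 1).
Symmetric: no — 2 R 1 but not 1 R 2.
Transitive: yes — every two-step R-path is closed by a direct edge.
Euclidean: yes — any two successors of a common world are R-related.
Only symmetric fails.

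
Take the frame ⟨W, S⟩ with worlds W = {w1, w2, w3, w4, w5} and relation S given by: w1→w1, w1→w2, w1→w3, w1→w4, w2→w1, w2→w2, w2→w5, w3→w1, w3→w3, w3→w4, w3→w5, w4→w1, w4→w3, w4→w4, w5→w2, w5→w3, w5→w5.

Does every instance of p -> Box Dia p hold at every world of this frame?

Yes

Axiom B corresponds to the accessibility relation being symmetric.
Symmetric: yes — every pair in S has its reverse in S.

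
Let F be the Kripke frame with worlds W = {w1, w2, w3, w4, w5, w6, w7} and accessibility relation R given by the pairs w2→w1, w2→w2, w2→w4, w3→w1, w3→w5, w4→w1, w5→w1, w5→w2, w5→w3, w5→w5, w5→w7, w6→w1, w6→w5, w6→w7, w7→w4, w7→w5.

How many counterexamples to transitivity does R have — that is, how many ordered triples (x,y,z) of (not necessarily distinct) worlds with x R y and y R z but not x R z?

Enumerating: (w3,w5,w2), (w3,w5,w3), (w3,w5,w7), (w5,w2,w4), (w5,w7,w4), (w6,w5,w2), (w6,w5,w3), (w6,w7,w4), (w7,w4,w1), (w7,w5,w1), (w7,w5,w2), (w7,w5,w3), (w7,w5,w7).

13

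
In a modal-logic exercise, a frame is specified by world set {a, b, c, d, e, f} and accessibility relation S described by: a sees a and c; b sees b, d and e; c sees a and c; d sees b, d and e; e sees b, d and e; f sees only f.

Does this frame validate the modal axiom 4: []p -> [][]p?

By correspondence theory, 4 is valid on a frame iff S is transitive.
Transitive: yes — every two-step S-path is closed by a direct edge.

Yes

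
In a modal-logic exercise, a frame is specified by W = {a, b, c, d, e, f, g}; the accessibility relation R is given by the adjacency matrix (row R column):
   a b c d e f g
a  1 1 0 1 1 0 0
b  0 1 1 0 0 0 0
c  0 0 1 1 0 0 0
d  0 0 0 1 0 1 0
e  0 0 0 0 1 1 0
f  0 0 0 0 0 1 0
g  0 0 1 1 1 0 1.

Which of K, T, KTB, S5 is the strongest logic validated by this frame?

T

Reflexive (axiom T): yes — every world is R-related to itself.
Symmetric (axiom B): no — a R b but not b R a.
Euclidean (axiom 5): no — a R b and a R d, but not b R d.
So F validates K, T; KTB would additionally require R to be symmetric. The strongest is T.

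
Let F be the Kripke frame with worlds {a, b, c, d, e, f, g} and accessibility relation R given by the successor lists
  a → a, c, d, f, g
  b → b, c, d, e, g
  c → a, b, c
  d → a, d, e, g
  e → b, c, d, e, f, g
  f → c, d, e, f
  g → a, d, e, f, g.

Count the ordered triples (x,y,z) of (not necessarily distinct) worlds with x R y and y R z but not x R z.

34

Enumerating: (a,c,b), (a,d,e), (a,f,e), (a,g,e), (b,c,a), (b,d,a), (b,e,f), (b,g,a), (b,g,f), (c,a,d), (c,a,f), (c,a,g), … and 22 more.
Total: 34.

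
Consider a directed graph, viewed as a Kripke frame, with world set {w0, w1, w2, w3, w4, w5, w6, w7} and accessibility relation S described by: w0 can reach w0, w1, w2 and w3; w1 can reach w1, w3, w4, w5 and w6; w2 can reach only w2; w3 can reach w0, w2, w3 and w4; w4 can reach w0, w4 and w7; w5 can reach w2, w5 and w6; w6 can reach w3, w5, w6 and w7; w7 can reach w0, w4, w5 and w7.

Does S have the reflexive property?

Reflexive: yes — every world is S-related to itself.

Yes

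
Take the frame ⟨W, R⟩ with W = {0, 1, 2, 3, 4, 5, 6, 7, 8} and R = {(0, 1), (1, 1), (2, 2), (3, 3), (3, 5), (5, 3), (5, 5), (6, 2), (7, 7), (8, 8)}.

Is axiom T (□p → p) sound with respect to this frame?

By correspondence theory, T is valid on a frame iff R is reflexive.
Reflexive: no — 0 is not related to itself.

No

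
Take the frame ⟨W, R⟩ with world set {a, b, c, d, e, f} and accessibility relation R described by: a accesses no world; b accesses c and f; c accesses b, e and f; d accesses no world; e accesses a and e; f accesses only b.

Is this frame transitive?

No

Transitive: no — b R c and c R e, but not b R e.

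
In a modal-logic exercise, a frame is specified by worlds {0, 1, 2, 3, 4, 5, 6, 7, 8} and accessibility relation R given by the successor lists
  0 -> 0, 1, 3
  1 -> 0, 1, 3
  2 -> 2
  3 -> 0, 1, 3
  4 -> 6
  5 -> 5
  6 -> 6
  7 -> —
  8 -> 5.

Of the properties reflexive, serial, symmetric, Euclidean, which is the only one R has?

Reflexive: no — 4 is not related to itself.
Serial: no — 7 has no R-successor.
Symmetric: no — 4 R 6 but not 6 R 4.
Euclidean: yes — any two successors of a common world are R-related.
Only Euclidean holds.

Euclidean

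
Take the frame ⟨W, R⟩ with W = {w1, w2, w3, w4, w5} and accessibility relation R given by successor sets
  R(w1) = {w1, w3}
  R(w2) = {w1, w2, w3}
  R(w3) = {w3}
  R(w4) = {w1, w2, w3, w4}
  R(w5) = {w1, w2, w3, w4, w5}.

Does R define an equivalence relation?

No

Reflexive: yes — every world is R-related to itself.
Symmetric: no — w1 R w3 but not w3 R w1.
Transitive: yes — every two-step R-path is closed by a direct edge.
So R is not an equivalence relation.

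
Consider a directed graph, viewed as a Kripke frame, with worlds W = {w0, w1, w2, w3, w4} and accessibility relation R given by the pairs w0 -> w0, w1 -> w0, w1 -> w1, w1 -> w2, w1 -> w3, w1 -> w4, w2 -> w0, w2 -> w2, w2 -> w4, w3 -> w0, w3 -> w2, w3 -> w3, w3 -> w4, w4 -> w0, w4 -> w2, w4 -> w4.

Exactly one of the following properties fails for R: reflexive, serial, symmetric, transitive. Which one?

symmetric

Reflexive: yes — every world is R-related to itself.
Serial: yes — every world has a successor (e.g. w0 R w0).
Symmetric: no — w1 R w0 but not w0 R w1.
Transitive: yes — every two-step R-path is closed by a direct edge.
Only symmetric fails.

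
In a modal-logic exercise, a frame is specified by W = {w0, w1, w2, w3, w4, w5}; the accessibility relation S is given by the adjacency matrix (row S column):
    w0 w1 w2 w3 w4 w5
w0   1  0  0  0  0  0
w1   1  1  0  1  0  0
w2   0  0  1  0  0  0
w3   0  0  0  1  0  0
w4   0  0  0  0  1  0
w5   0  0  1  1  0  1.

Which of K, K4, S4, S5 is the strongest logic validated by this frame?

S4

Transitive (axiom 4): yes — every two-step S-path is closed by a direct edge.
Reflexive (axiom T): yes — every world is S-related to itself.
Euclidean (axiom 5): no — w1 S w0 and w1 S w3, but not w0 S w3.
So F validates K, K4, S4; S5 would additionally require S to be Euclidean. The strongest is S4.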